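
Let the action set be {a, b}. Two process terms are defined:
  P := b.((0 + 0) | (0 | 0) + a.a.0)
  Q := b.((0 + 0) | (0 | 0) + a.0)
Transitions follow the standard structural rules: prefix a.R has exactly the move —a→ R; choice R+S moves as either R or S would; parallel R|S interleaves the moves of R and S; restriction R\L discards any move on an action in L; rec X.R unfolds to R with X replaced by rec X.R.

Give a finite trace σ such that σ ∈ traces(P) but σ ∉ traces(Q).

baa

P's transition system — 4 states:
  u0 = b.((0 + 0) | (0 | 0) + a.a.0) has moves ··b··> u1
  u1 = (0 + 0) | (0 | 0) + a.a.0 has moves ··a··> u2
  u2 = a.0 has moves ··a··> u3
  u3 = 0 has moves deadlocked
Q's transition system — 3 states:
  v0 = b.((0 + 0) | (0 | 0) + a.0) has moves ··b··> v1
  v1 = (0 + 0) | (0 | 0) + a.0 has moves ··a··> v2
  v2 = 0 has moves deadlocked
Run σ = ⟨baa⟩ on P: start {u0}
  after b @ step 1: {u1}
  after a @ step 2: {u2}
  after a @ step 3: {u3}
  P completes σ.
Run σ = ⟨baa⟩ on Q: start {v0}
  after b @ step 1: {v1}
  after a @ step 2: {v2}
  after a @ step 3: ∅  — Q cannot continue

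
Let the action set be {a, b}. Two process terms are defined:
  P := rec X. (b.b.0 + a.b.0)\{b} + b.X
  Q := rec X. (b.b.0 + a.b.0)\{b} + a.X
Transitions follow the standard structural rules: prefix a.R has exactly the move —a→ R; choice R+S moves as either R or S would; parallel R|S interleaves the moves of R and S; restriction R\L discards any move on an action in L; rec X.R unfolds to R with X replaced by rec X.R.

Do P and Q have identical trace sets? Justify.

NO — witness ⟨b⟩

Reachable graph of P (2 states):
  p0 = rec X. (b.b.0 + a.b.0)\{b} + b.X | --a--▸ p1, --b--▸ p0
  p1 = (b.0)\{b} | ∅
Reachable graph of Q (2 states):
  q0 = rec X. (b.b.0 + a.b.0)\{b} + a.X | --a--▸ q0, --a--▸ q1
  q1 = (b.0)\{b} | ∅
Trace ⟨b⟩ through P, begin at {p0}:
  [1] b ⇒ {p0}
  — P admits the full trace.
Trace ⟨b⟩ through Q, begin at {q0}:
  [1] b ⇒ ∅  — Q cannot continue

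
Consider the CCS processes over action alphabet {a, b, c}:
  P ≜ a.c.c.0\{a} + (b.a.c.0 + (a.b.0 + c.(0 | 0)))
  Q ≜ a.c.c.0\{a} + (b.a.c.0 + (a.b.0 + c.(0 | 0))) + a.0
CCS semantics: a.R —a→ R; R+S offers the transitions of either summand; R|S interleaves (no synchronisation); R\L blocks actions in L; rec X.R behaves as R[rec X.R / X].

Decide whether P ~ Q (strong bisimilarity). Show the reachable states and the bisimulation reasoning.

not bisimilar

LTS(P): 9 reachable states
  u0 = a.c.c.0\{a} + (b.a.c.0 + (a.b.0 + c.(0 | 0))) | =a=> u1, =a=> u2, =b=> u3, =c=> u4
  u1 = b.0 | =b=> u5
  u2 = c.c.0\{a} | =c=> u6
  u3 = a.c.0 | =a=> u7
  u4 = 0 | 0 | ·
  u5 = 0 | ·
  u6 = c.0\{a} | =c=> u8
  u7 = c.0 | =c=> u5
  u8 = 0\{a} | ·
LTS(Q): 9 reachable states
  v0 = a.c.c.0\{a} + (b.a.c.0 + (a.b.0 + c.(0 | 0))) + a.0 | =a=> v1, =a=> v2, =a=> v3, =b=> v4, =c=> v5
  v1 = 0 | ·
  v2 = b.0 | =b=> v1
  v3 = c.c.0\{a} | =c=> v6
  v4 = a.c.0 | =a=> v7
  v5 = 0 | 0 | ·
  v6 = c.0\{a} | =c=> v8
  v7 = c.0 | =c=> v1
  v8 = 0\{a} | ·
Partition-refinement fixed point:
  B0 = {u0}
  B1 = {u1, v2}
  B2 = {u4, u5, u8, v1, v5, v8}
  B3 = {u3, v4}
  B4 = {u6, u7, v6, v7}
  B5 = {u2, v3}
  B6 = {v0}
u0 ∈ B0, v0 ∈ B6 → different blocks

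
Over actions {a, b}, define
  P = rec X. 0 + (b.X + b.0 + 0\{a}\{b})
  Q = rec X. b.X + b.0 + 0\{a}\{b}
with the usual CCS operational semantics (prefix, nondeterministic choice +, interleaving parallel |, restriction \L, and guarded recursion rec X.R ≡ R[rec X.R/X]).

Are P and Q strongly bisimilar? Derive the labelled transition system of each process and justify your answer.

LTS(P): 2 reachable states
  p0 = rec X. 0 + (b.X + b.0 + 0\{a}\{b}) has moves —b→ p0, —b→ p1
  p1 = 0 has moves deadlocked
LTS(Q): 2 reachable states
  q0 = rec X. b.X + b.0 + 0\{a}\{b} has moves —b→ q0, —b→ q1
  q1 = 0 has moves deadlocked
Bisimilarity quotient blocks:
  B0 = {p0, q0}
  B1 = {p1, q1}
p0 ∈ B0, q0 ∈ B0 → same block

bisimilar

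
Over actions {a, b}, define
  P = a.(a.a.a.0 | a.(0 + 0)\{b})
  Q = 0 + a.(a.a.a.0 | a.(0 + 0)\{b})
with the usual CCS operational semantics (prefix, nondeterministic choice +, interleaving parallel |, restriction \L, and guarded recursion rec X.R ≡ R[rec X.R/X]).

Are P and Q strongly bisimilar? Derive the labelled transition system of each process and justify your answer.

Reachable graph of P (9 states):
  s0 = a.(a.a.a.0 | a.(0 + 0)\{b}) :: —a→ s1
  s1 = a.a.a.0 | a.(0 + 0)\{b} :: —a→ s2, —a→ s3
  s2 = a.a.0 | a.(0 + 0)\{b} :: —a→ s4, —a→ s5
  s3 = a.a.a.0 | (0 + 0)\{b} :: —a→ s5
  s4 = a.0 | a.(0 + 0)\{b} :: —a→ s6, —a→ s7
  s5 = a.a.0 | (0 + 0)\{b} :: —a→ s7
  s6 = 0 | a.(0 + 0)\{b} :: —a→ s8
  s7 = a.0 | (0 + 0)\{b} :: —a→ s8
  s8 = 0 | (0 + 0)\{b} :: stopped
Reachable graph of Q (9 states):
  t0 = 0 + a.(a.a.a.0 | a.(0 + 0)\{b}) :: —a→ t1
  t1 = a.a.a.0 | a.(0 + 0)\{b} :: —a→ t2, —a→ t3
  t2 = a.a.0 | a.(0 + 0)\{b} :: —a→ t4, —a→ t5
  t3 = a.a.a.0 | (0 + 0)\{b} :: —a→ t5
  t4 = a.0 | a.(0 + 0)\{b} :: —a→ t6, —a→ t7
  t5 = a.a.0 | (0 + 0)\{b} :: —a→ t7
  t6 = 0 | a.(0 + 0)\{b} :: —a→ t8
  t7 = a.0 | (0 + 0)\{b} :: —a→ t8
  t8 = 0 | (0 + 0)\{b} :: stopped
Coarsest stable partition (strong bisimilarity classes):
  B0 = {s0, t0}
  B1 = {s1, t1}
  B2 = {s2, s3, t2, t3}
  B3 = {s4, s5, t4, t5}
  B4 = {s6, s7, t6, t7}
  B5 = {s8, t8}
s0 ∈ B0, t0 ∈ B0 → same block

bisimilar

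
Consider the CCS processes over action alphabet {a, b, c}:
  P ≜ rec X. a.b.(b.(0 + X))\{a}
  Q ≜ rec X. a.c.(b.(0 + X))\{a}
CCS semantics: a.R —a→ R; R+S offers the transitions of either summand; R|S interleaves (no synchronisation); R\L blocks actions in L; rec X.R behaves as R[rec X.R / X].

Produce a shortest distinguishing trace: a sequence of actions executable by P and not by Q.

LTS(P): 4 reachable states
  m0 = rec X. a.b.(b.(0 + X))\{a} :: --a--▸ m1
  m1 = b.(b.(0 + (rec X. a.b.(b.(0 + X))\{a})))\{a} :: --b--▸ m2
  m2 = (b.(0 + (rec X. a.b.(b.(0 + X))\{a})))\{a} :: --b--▸ m3
  m3 = (0 + (rec X. a.b.(b.(0 + X))\{a}))\{a} :: stopped
LTS(Q): 4 reachable states
  n0 = rec X. a.c.(b.(0 + X))\{a} :: --a--▸ n1
  n1 = c.(b.(0 + (rec X. a.c.(b.(0 + X))\{a})))\{a} :: --c--▸ n2
  n2 = (b.(0 + (rec X. a.c.(b.(0 + X))\{a})))\{a} :: --b--▸ n3
  n3 = (0 + (rec X. a.c.(b.(0 + X))\{a}))\{a} :: stopped
Run σ = ⟨ab⟩ on P: start {m0}
  after a @ step 1: {m1}
  after b @ step 2: {m2}
  — P admits the full trace.
Run σ = ⟨ab⟩ on Q: start {n0}
  after a @ step 1: {n1}
  after b @ step 2: ∅ (Q stuck)

ab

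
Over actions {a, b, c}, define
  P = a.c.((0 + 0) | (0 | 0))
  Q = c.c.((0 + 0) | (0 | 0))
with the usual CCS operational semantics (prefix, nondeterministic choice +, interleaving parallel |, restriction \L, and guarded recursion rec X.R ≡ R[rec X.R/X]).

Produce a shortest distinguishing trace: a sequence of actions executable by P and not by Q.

a

P's transition system — 3 states:
  m0 = a.c.((0 + 0) | (0 | 0)) → -a-> m1
  m1 = c.((0 + 0) | (0 | 0)) → -c-> m2
  m2 = (0 + 0) | (0 | 0) → ∅
Q's transition system — 3 states:
  n0 = c.c.((0 + 0) | (0 | 0)) → -c-> n1
  n1 = c.((0 + 0) | (0 | 0)) → -c-> n2
  n2 = (0 + 0) | (0 | 0) → ∅
Run σ = ⟨a⟩ on P: start {m0}
  [1] a ⇒ {m1}
  ✓ P
Run σ = ⟨a⟩ on Q: start {n0}
  [1] a ⇒ no successor for Q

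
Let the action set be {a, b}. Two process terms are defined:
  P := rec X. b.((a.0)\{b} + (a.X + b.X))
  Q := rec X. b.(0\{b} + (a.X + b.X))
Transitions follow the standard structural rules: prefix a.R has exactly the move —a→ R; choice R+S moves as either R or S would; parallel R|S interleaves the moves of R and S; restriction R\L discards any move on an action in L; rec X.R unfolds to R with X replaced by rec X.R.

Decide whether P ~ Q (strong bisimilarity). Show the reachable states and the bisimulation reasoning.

NO

P's transition system — 3 states:
  u0 = rec X. b.((a.0)\{b} + (a.X + b.X)) :: --b--▸ u1
  u1 = (a.0)\{b} + (a.(rec X. b.((a.0)\{b} + (a.X + b.X))) + b.(rec X. b.((a.0)\{b} + (a.X + b.X)))) :: --a--▸ u0, --a--▸ u2, --b--▸ u0
  u2 = 0\{b} :: (no moves)
Q's transition system — 2 states:
  v0 = rec X. b.(0\{b} + (a.X + b.X)) :: --b--▸ v1
  v1 = 0\{b} + (a.(rec X. b.(0\{b} + (a.X + b.X))) + b.(rec X. b.(0\{b} + (a.X + b.X)))) :: --a--▸ v0, --b--▸ v0
Partition-refinement fixed point:
  B0 = {u0}
  B1 = {u1}
  B2 = {u2}
  B3 = {v0}
  B4 = {v1}
u0 ∈ B0, v0 ∈ B3 → different blocks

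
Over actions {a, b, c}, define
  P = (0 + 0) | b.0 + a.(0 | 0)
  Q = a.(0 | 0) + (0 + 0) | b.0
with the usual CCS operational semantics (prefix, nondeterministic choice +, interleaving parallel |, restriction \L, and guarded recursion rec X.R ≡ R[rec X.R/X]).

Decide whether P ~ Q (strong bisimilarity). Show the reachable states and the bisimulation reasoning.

bisimilar

P's transition system — 3 states:
  s0 = (0 + 0) | b.0 + a.(0 | 0) | —a→ s1, —b→ s2
  s1 = 0 | 0 | stopped
  s2 = (0 + 0) | 0 | stopped
Q's transition system — 3 states:
  t0 = a.(0 | 0) + (0 + 0) | b.0 | —a→ t1, —b→ t2
  t1 = 0 | 0 | stopped
  t2 = (0 + 0) | 0 | stopped
Bisimilarity quotient blocks:
  B0 = {s0, t0}
  B1 = {s1, s2, t1, t2}
s0 ∈ B0, t0 ∈ B0 → same block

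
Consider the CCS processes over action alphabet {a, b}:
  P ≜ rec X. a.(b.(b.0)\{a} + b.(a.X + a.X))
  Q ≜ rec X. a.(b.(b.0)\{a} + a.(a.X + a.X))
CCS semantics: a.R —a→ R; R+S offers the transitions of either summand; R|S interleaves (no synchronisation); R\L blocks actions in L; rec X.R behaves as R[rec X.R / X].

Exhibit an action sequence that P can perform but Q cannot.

LTS(P): 5 reachable states
  p0 = rec X. a.(b.(b.0)\{a} + b.(a.X + a.X)) has moves --a--▸ p1
  p1 = b.(b.0)\{a} + b.(a.(rec X. a.(b.(b.0)\{a} + b.(a.X + a.X))) + a.(rec X. a.(b.(b.0)\{a} + b.(a.X + a.X)))) has moves --b--▸ p2, --b--▸ p3
  p2 = (b.0)\{a} has moves --b--▸ p4
  p3 = a.(rec X. a.(b.(b.0)\{a} + b.(a.X + a.X))) + a.(rec X. a.(b.(b.0)\{a} + b.(a.X + a.X))) has moves --a--▸ p0
  p4 = 0\{a} has moves ∅
LTS(Q): 5 reachable states
  q0 = rec X. a.(b.(b.0)\{a} + a.(a.X + a.X)) has moves --a--▸ q1
  q1 = b.(b.0)\{a} + a.(a.(rec X. a.(b.(b.0)\{a} + a.(a.X + a.X))) + a.(rec X. a.(b.(b.0)\{a} + a.(a.X + a.X)))) has moves --a--▸ q2, --b--▸ q3
  q2 = a.(rec X. a.(b.(b.0)\{a} + a.(a.X + a.X))) + a.(rec X. a.(b.(b.0)\{a} + a.(a.X + a.X))) has moves --a--▸ q0
  q3 = (b.0)\{a} has moves --b--▸ q4
  q4 = 0\{a} has moves ∅
Run σ = ⟨aba⟩ on P: start {p0}
  step 1 (a): {p1}
  step 2 (b): {p2, p3}
  step 3 (a): {p0}
  ✓ P
Run σ = ⟨aba⟩ on Q: start {q0}
  step 1 (a): {q1}
  step 2 (b): {q3}
  step 3 (a): ∅  — Q cannot continue

aba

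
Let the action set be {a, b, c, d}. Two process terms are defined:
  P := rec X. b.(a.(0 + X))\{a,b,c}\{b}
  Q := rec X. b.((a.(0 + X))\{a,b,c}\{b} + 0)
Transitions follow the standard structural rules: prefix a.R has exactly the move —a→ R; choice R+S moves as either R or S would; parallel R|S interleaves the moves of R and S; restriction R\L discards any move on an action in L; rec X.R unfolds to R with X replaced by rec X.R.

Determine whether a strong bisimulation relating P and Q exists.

LTS(P): 2 reachable states
  s0 = rec X. b.(a.(0 + X))\{a,b,c}\{b} ⊢ —b→ s1
  s1 = (a.(0 + (rec X. b.(a.(0 + X))\{a,b,c}\{b})))\{a,b,c}\{b} ⊢ (no moves)
LTS(Q): 2 reachable states
  t0 = rec X. b.((a.(0 + X))\{a,b,c}\{b} + 0) ⊢ —b→ t1
  t1 = (a.(0 + (rec X. b.((a.(0 + X))\{a,b,c}\{b} + 0))))\{a,b,c}\{b} + 0 ⊢ (no moves)
Partition-refinement fixed point:
  B0 = {s0, t0}
  B1 = {s1, t1}
s0 ∈ B0, t0 ∈ B0 → same block

P ~ Q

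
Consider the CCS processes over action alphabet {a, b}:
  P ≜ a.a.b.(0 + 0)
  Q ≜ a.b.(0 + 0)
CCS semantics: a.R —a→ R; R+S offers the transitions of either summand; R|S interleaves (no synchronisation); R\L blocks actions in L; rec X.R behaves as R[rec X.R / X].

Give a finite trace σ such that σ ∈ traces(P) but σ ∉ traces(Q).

LTS(P): 4 reachable states
  m0 = a.a.b.(0 + 0) ⊢ --a--▸ m1
  m1 = a.b.(0 + 0) ⊢ --a--▸ m2
  m2 = b.(0 + 0) ⊢ --b--▸ m3
  m3 = 0 + 0 ⊢ ∅
LTS(Q): 3 reachable states
  n0 = a.b.(0 + 0) ⊢ --a--▸ n1
  n1 = b.(0 + 0) ⊢ --b--▸ n2
  n2 = 0 + 0 ⊢ ∅
Executing aa from P (initial set {m0}):
  after a @ step 1: {m1}
  after a @ step 2: {m2}
  — P admits the full trace.
Executing aa from Q (initial set {n0}):
  after a @ step 1: {n1}
  after a @ step 2: ∅  — Q cannot continue

aa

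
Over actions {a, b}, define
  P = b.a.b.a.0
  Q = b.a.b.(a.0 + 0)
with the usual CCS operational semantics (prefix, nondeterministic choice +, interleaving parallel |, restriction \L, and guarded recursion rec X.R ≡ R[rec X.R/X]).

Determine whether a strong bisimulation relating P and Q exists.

bisimilar

P's transition system — 5 states:
  p0 = b.a.b.a.0 | —b→ p1
  p1 = a.b.a.0 | —a→ p2
  p2 = b.a.0 | —b→ p3
  p3 = a.0 | —a→ p4
  p4 = 0 | ∅
Q's transition system — 5 states:
  q0 = b.a.b.(a.0 + 0) | —b→ q1
  q1 = a.b.(a.0 + 0) | —a→ q2
  q2 = b.(a.0 + 0) | —b→ q3
  q3 = a.0 + 0 | —a→ q4
  q4 = 0 | ∅
Bisimilarity quotient blocks:
  B0 = {p0, q0}
  B1 = {p1, q1}
  B2 = {p2, q2}
  B3 = {p3, q3}
  B4 = {p4, q4}
p0 ∈ B0, q0 ∈ B0 → same block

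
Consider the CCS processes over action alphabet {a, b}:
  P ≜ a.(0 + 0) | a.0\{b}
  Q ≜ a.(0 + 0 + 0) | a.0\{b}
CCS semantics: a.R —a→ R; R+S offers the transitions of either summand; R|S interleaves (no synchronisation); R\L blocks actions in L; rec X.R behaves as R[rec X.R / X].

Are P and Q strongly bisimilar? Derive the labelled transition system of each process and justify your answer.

bisimilar

P's transition system — 4 states:
  m0 = a.(0 + 0) | a.0\{b} has moves =a=> m1, =a=> m2
  m1 = (0 + 0) | a.0\{b} has moves =a=> m3
  m2 = a.(0 + 0) | 0\{b} has moves =a=> m3
  m3 = (0 + 0) | 0\{b} has moves deadlocked
Q's transition system — 4 states:
  n0 = a.(0 + 0 + 0) | a.0\{b} has moves =a=> n1, =a=> n2
  n1 = (0 + 0 + 0) | a.0\{b} has moves =a=> n3
  n2 = a.(0 + 0 + 0) | 0\{b} has moves =a=> n3
  n3 = (0 + 0 + 0) | 0\{b} has moves deadlocked
Bisimilarity quotient blocks:
  B0 = {m0, n0}
  B1 = {m1, m2, n1, n2}
  B2 = {m3, n3}
m0 ∈ B0, n0 ∈ B0 → same block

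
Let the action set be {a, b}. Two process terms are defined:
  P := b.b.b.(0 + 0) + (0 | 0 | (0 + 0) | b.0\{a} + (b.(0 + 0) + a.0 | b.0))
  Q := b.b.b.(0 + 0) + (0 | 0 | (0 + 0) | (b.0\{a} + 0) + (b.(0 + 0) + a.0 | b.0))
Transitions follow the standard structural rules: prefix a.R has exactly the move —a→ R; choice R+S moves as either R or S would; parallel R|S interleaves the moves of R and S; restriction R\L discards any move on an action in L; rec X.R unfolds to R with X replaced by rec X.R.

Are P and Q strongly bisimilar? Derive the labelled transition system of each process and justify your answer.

P ~ Q

P's transition system — 8 states:
  u0 = b.b.b.(0 + 0) + (0 | 0 | (0 + 0) | b.0\{a} + (b.(0 + 0) + a.0 | b.0)) | --a--▸ u1, --b--▸ u2, --b--▸ u3, --b--▸ u4, --b--▸ u5
  u1 = 0 | b.0 | --b--▸ u6
  u2 = 0 + 0 | stopped
  u3 = 0 | 0 | (0 + 0) | 0\{a} | stopped
  u4 = a.0 | 0 | --a--▸ u6
  u5 = b.b.(0 + 0) | --b--▸ u7
  u6 = 0 | 0 | stopped
  u7 = b.(0 + 0) | --b--▸ u2
Q's transition system — 8 states:
  v0 = b.b.b.(0 + 0) + (0 | 0 | (0 + 0) | (b.0\{a} + 0) + (b.(0 + 0) + a.0 | b.0)) | --a--▸ v1, --b--▸ v2, --b--▸ v3, --b--▸ v4, --b--▸ v5
  v1 = 0 | b.0 | --b--▸ v6
  v2 = 0 + 0 | stopped
  v3 = 0 | 0 | (0 + 0) | 0\{a} | stopped
  v4 = a.0 | 0 | --a--▸ v6
  v5 = b.b.(0 + 0) | --b--▸ v7
  v6 = 0 | 0 | stopped
  v7 = b.(0 + 0) | --b--▸ v2
Bisimilarity quotient blocks:
  B0 = {u0, v0}
  B1 = {u4, v4}
  B2 = {u2, u3, u6, v2, v3, v6}
  B3 = {u5, v5}
  B4 = {u1, u7, v1, v7}
u0 ∈ B0, v0 ∈ B0 → same block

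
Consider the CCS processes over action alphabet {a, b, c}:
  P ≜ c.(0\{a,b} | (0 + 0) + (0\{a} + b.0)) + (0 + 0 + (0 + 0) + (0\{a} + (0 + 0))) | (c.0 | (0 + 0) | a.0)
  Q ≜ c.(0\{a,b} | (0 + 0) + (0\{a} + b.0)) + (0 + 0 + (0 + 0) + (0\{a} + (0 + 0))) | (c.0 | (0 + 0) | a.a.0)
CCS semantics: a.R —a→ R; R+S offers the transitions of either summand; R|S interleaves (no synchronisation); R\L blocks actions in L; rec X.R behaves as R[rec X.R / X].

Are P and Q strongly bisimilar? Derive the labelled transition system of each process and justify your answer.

Reachable graph of P (6 states):
  m0 = c.(0\{a,b} | (0 + 0) + (0\{a} + b.0)) + (0 + 0 + (0 + 0) + (0\{a} + (0 + 0))) | (c.0 | (0 + 0) | a.0) | ··a··> m1, ··c··> m2, ··c··> m3
  m1 = (0 + 0 + (0 + 0) + (0\{a} + (0 + 0))) | (c.0 | (0 + 0) | 0) | ··c··> m4
  m2 = (0 + 0 + (0 + 0) + (0\{a} + (0 + 0))) | (0 | (0 + 0) | a.0) | ··a··> m4
  m3 = 0\{a,b} | (0 + 0) + (0\{a} + b.0) | ··b··> m5
  m4 = (0 + 0 + (0 + 0) + (0\{a} + (0 + 0))) | (0 | (0 + 0) | 0) | stopped
  m5 = 0 | stopped
Reachable graph of Q (8 states):
  n0 = c.(0\{a,b} | (0 + 0) + (0\{a} + b.0)) + (0 + 0 + (0 + 0) + (0\{a} + (0 + 0))) | (c.0 | (0 + 0) | a.a.0) | ··a··> n1, ··c··> n2, ··c··> n3
  n1 = (0 + 0 + (0 + 0) + (0\{a} + (0 + 0))) | (c.0 | (0 + 0) | a.0) | ··a··> n4, ··c··> n5
  n2 = (0 + 0 + (0 + 0) + (0\{a} + (0 + 0))) | (0 | (0 + 0) | a.a.0) | ··a··> n5
  n3 = 0\{a,b} | (0 + 0) + (0\{a} + b.0) | ··b··> n6
  n4 = (0 + 0 + (0 + 0) + (0\{a} + (0 + 0))) | (c.0 | (0 + 0) | 0) | ··c··> n7
  n5 = (0 + 0 + (0 + 0) + (0\{a} + (0 + 0))) | (0 | (0 + 0) | a.0) | ··a··> n7
  n6 = 0 | stopped
  n7 = (0 + 0 + (0 + 0) + (0\{a} + (0 + 0))) | (0 | (0 + 0) | 0) | stopped
Bisimilarity quotient blocks:
  B0 = {m0}
  B1 = {m2, n5}
  B2 = {m4, m5, n6, n7}
  B3 = {m1, n4}
  B4 = {m3, n3}
  B5 = {n0}
  B6 = {n2}
  B7 = {n1}
m0 ∈ B0, n0 ∈ B5 → different blocks

not bisimilar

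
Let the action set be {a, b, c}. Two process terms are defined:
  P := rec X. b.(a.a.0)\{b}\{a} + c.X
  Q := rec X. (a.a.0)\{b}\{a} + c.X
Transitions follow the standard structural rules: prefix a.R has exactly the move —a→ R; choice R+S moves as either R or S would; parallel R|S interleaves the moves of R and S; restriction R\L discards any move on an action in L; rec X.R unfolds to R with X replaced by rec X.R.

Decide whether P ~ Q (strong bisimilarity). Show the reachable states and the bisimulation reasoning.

not bisimilar

Reachable graph of P (2 states):
  p0 = rec X. b.(a.a.0)\{b}\{a} + c.X :: ··b··> p1, ··c··> p0
  p1 = (a.a.0)\{b}\{a} :: stopped
Reachable graph of Q (1 states):
  q0 = rec X. (a.a.0)\{b}\{a} + c.X :: ··c··> q0
Partition-refinement fixed point:
  B0 = {p0}
  B1 = {p1}
  B2 = {q0}
p0 ∈ B0, q0 ∈ B2 → different blocks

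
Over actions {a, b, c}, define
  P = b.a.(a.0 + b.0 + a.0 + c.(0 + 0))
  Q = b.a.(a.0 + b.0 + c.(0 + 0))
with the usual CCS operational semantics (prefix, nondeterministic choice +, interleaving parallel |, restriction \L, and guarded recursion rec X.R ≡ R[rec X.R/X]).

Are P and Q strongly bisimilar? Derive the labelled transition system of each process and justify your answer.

P ~ Q

LTS(P): 5 reachable states
  u0 = b.a.(a.0 + b.0 + a.0 + c.(0 + 0)) → ··b··> u1
  u1 = a.(a.0 + b.0 + a.0 + c.(0 + 0)) → ··a··> u2
  u2 = a.0 + b.0 + a.0 + c.(0 + 0) → ··a··> u3, ··b··> u3, ··c··> u4
  u3 = 0 → deadlocked
  u4 = 0 + 0 → deadlocked
LTS(Q): 5 reachable states
  v0 = b.a.(a.0 + b.0 + c.(0 + 0)) → ··b··> v1
  v1 = a.(a.0 + b.0 + c.(0 + 0)) → ··a··> v2
  v2 = a.0 + b.0 + c.(0 + 0) → ··a··> v3, ··b··> v3, ··c··> v4
  v3 = 0 → deadlocked
  v4 = 0 + 0 → deadlocked
Coarsest stable partition (strong bisimilarity classes):
  B0 = {u0, v0}
  B1 = {u1, v1}
  B2 = {u2, v2}
  B3 = {u3, u4, v3, v4}
u0 ∈ B0, v0 ∈ B0 → same block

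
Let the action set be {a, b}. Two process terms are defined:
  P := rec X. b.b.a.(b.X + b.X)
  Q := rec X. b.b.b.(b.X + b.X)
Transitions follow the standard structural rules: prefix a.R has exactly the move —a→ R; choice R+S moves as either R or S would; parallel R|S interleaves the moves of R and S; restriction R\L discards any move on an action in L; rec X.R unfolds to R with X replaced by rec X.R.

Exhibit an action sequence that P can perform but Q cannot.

bba

Reachable graph of P (4 states):
  u0 = rec X. b.b.a.(b.X + b.X) → —b→ u1
  u1 = b.a.(b.(rec X. b.b.a.(b.X + b.X)) + b.(rec X. b.b.a.(b.X + b.X))) → —b→ u2
  u2 = a.(b.(rec X. b.b.a.(b.X + b.X)) + b.(rec X. b.b.a.(b.X + b.X))) → —a→ u3
  u3 = b.(rec X. b.b.a.(b.X + b.X)) + b.(rec X. b.b.a.(b.X + b.X)) → —b→ u0
Reachable graph of Q (4 states):
  v0 = rec X. b.b.b.(b.X + b.X) → —b→ v1
  v1 = b.b.(b.(rec X. b.b.b.(b.X + b.X)) + b.(rec X. b.b.b.(b.X + b.X))) → —b→ v2
  v2 = b.(b.(rec X. b.b.b.(b.X + b.X)) + b.(rec X. b.b.b.(b.X + b.X))) → —b→ v3
  v3 = b.(rec X. b.b.b.(b.X + b.X)) + b.(rec X. b.b.b.(b.X + b.X)) → —b→ v0
Executing bba from P (initial set {u0}):
  [1] b ⇒ {u1}
  [2] b ⇒ {u2}
  [3] a ⇒ {u3}
  ✓ P
Executing bba from Q (initial set {v0}):
  [1] b ⇒ {v1}
  [2] b ⇒ {v2}
  [3] a ⇒ ∅  — Q cannot continue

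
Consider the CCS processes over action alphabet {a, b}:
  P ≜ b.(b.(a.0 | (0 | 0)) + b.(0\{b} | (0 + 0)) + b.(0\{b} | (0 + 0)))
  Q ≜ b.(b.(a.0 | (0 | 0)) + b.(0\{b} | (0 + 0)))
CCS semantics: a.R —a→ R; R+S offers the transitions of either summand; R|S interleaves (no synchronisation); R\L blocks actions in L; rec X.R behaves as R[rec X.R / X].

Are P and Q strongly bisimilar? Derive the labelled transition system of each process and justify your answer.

YES

Reachable graph of P (5 states):
  p0 = b.(b.(a.0 | (0 | 0)) + b.(0\{b} | (0 + 0)) + b.(0\{b} | (0 + 0))) has moves -b-> p1
  p1 = b.(a.0 | (0 | 0)) + b.(0\{b} | (0 + 0)) + b.(0\{b} | (0 + 0)) has moves -b-> p2, -b-> p3
  p2 = 0\{b} | (0 + 0) has moves (no moves)
  p3 = a.0 | (0 | 0) has moves -a-> p4
  p4 = 0 | (0 | 0) has moves (no moves)
Reachable graph of Q (5 states):
  q0 = b.(b.(a.0 | (0 | 0)) + b.(0\{b} | (0 + 0))) has moves -b-> q1
  q1 = b.(a.0 | (0 | 0)) + b.(0\{b} | (0 + 0)) has moves -b-> q2, -b-> q3
  q2 = 0\{b} | (0 + 0) has moves (no moves)
  q3 = a.0 | (0 | 0) has moves -a-> q4
  q4 = 0 | (0 | 0) has moves (no moves)
Bisimilarity quotient blocks:
  B0 = {p0, q0}
  B1 = {p1, q1}
  B2 = {p2, p4, q2, q4}
  B3 = {p3, q3}
p0 ∈ B0, q0 ∈ B0 → same block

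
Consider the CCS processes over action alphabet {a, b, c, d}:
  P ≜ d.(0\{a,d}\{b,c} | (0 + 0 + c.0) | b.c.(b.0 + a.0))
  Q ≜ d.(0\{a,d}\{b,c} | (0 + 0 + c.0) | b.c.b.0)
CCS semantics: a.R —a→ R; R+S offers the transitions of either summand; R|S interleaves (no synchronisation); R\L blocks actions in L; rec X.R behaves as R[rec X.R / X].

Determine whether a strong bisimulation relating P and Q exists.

Reachable graph of P (9 states):
  u0 = d.(0\{a,d}\{b,c} | (0 + 0 + c.0) | b.c.(b.0 + a.0)) has moves =d=> u1
  u1 = 0\{a,d}\{b,c} | (0 + 0 + c.0) | b.c.(b.0 + a.0) has moves =b=> u2, =c=> u3
  u2 = 0\{a,d}\{b,c} | (0 + 0 + c.0) | c.(b.0 + a.0) has moves =c=> u4, =c=> u5
  u3 = 0\{a,d}\{b,c} | 0 | b.c.(b.0 + a.0) has moves =b=> u5
  u4 = 0\{a,d}\{b,c} | (0 + 0 + c.0) | (b.0 + a.0) has moves =a=> u6, =b=> u6, =c=> u7
  u5 = 0\{a,d}\{b,c} | 0 | c.(b.0 + a.0) has moves =c=> u7
  u6 = 0\{a,d}\{b,c} | (0 + 0 + c.0) | 0 has moves =c=> u8
  u7 = 0\{a,d}\{b,c} | 0 | (b.0 + a.0) has moves =a=> u8, =b=> u8
  u8 = 0\{a,d}\{b,c} | 0 | 0 has moves stopped
Reachable graph of Q (9 states):
  v0 = d.(0\{a,d}\{b,c} | (0 + 0 + c.0) | b.c.b.0) has moves =d=> v1
  v1 = 0\{a,d}\{b,c} | (0 + 0 + c.0) | b.c.b.0 has moves =b=> v2, =c=> v3
  v2 = 0\{a,d}\{b,c} | (0 + 0 + c.0) | c.b.0 has moves =c=> v4, =c=> v5
  v3 = 0\{a,d}\{b,c} | 0 | b.c.b.0 has moves =b=> v5
  v4 = 0\{a,d}\{b,c} | (0 + 0 + c.0) | b.0 has moves =b=> v6, =c=> v7
  v5 = 0\{a,d}\{b,c} | 0 | c.b.0 has moves =c=> v7
  v6 = 0\{a,d}\{b,c} | (0 + 0 + c.0) | 0 has moves =c=> v8
  v7 = 0\{a,d}\{b,c} | 0 | b.0 has moves =b=> v8
  v8 = 0\{a,d}\{b,c} | 0 | 0 has moves stopped
Partition-refinement fixed point:
  B0 = {u0}
  B1 = {u1}
  B2 = {u3}
  B3 = {u5}
  B4 = {u7}
  B5 = {u8, v8}
  B6 = {u2}
  B7 = {u4}
  B8 = {u6, v6}
  B9 = {v0}
  B10 = {v1}
  B11 = {v2}
  B12 = {v5}
  B13 = {v7}
  B14 = {v4}
  B15 = {v3}
u0 ∈ B0, v0 ∈ B9 → different blocks

NO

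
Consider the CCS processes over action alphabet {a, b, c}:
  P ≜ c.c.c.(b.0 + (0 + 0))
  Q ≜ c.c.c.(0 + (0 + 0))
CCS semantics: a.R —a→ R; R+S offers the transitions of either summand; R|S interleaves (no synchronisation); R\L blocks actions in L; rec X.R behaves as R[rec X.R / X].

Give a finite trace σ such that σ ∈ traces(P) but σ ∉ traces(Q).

cccb

LTS(P): 5 reachable states
  m0 = c.c.c.(b.0 + (0 + 0)) → ··c··> m1
  m1 = c.c.(b.0 + (0 + 0)) → ··c··> m2
  m2 = c.(b.0 + (0 + 0)) → ··c··> m3
  m3 = b.0 + (0 + 0) → ··b··> m4
  m4 = 0 → ∅
LTS(Q): 4 reachable states
  n0 = c.c.c.(0 + (0 + 0)) → ··c··> n1
  n1 = c.c.(0 + (0 + 0)) → ··c··> n2
  n2 = c.(0 + (0 + 0)) → ··c··> n3
  n3 = 0 + (0 + 0) → ∅
Executing cccb from P (initial set {m0}):
  [1] c ⇒ {m1}
  [2] c ⇒ {m2}
  [3] c ⇒ {m3}
  [4] b ⇒ {m4}
  — P admits the full trace.
Executing cccb from Q (initial set {n0}):
  [1] c ⇒ {n1}
  [2] c ⇒ {n2}
  [3] c ⇒ {n3}
  [4] b ⇒ ∅  — Q cannot continue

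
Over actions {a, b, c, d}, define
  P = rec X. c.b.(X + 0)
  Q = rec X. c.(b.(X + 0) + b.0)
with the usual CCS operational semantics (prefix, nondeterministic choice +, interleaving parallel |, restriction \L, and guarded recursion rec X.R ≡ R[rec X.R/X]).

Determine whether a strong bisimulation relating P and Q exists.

not bisimilar

P's transition system — 3 states:
  m0 = rec X. c.b.(X + 0) has moves --c--▸ m1
  m1 = b.((rec X. c.b.(X + 0)) + 0) has moves --b--▸ m2
  m2 = (rec X. c.b.(X + 0)) + 0 has moves --c--▸ m1
Q's transition system — 4 states:
  n0 = rec X. c.(b.(X + 0) + b.0) has moves --c--▸ n1
  n1 = b.((rec X. c.(b.(X + 0) + b.0)) + 0) + b.0 has moves --b--▸ n2, --b--▸ n3
  n2 = (rec X. c.(b.(X + 0) + b.0)) + 0 has moves --c--▸ n1
  n3 = 0 has moves ·
Partition-refinement fixed point:
  B0 = {m0, m2}
  B1 = {m1}
  B2 = {n0, n2}
  B3 = {n1}
  B4 = {n3}
m0 ∈ B0, n0 ∈ B2 → different blocks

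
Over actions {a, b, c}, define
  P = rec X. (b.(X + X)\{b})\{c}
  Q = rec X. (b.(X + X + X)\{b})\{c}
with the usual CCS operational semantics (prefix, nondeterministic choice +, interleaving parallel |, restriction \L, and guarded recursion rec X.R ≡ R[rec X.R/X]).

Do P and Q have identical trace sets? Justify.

P's transition system — 2 states:
  m0 = rec X. (b.(X + X)\{b})\{c} :: -b-> m1
  m1 = ((rec X. (b.(X + X)\{b})\{c}) + (rec X. (b.(X + X)\{b})\{c}))\{b}\{c} :: (no moves)
Q's transition system — 2 states:
  n0 = rec X. (b.(X + X + X)\{b})\{c} :: -b-> n1
  n1 = ((rec X. (b.(X + X + X)\{b})\{c}) + (rec X. (b.(X + X + X)\{b})\{c}) + (rec X. (b.(X + X + X)\{b})\{c}))\{b}\{c} :: (no moves)
Bisimilarity quotient blocks:
  B0 = {m0, n0}
  B1 = {m1, n1}
m0 ∈ B0, n0 ∈ B0 → same block
Bisimilar ⇒ trace-equivalent.

YES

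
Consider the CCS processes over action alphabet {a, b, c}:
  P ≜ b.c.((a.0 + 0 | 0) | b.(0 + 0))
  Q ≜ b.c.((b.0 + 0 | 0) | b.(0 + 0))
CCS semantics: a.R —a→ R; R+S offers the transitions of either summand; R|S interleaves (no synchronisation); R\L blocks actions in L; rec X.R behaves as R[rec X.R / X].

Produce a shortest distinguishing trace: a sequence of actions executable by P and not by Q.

P's transition system — 6 states:
  u0 = b.c.((a.0 + 0 | 0) | b.(0 + 0)) has moves ··b··> u1
  u1 = c.((a.0 + 0 | 0) | b.(0 + 0)) has moves ··c··> u2
  u2 = (a.0 + 0 | 0) | b.(0 + 0) has moves ··a··> u3, ··b··> u4
  u3 = 0 | b.(0 + 0) has moves ··b··> u5
  u4 = (a.0 + 0 | 0) | (0 + 0) has moves ··a··> u5
  u5 = 0 | (0 + 0) has moves ·
Q's transition system — 6 states:
  v0 = b.c.((b.0 + 0 | 0) | b.(0 + 0)) has moves ··b··> v1
  v1 = c.((b.0 + 0 | 0) | b.(0 + 0)) has moves ··c··> v2
  v2 = (b.0 + 0 | 0) | b.(0 + 0) has moves ··b··> v3, ··b··> v4
  v3 = (b.0 + 0 | 0) | (0 + 0) has moves ··b··> v5
  v4 = 0 | b.(0 + 0) has moves ··b··> v5
  v5 = 0 | (0 + 0) has moves ·
Executing bca from P (initial set {u0}):
  step 1 (b): {u1}
  step 2 (c): {u2}
  step 3 (a): {u3}
  ✓ P
Executing bca from Q (initial set {v0}):
  step 1 (b): {v1}
  step 2 (c): {v2}
  step 3 (a): no successor for Q

bca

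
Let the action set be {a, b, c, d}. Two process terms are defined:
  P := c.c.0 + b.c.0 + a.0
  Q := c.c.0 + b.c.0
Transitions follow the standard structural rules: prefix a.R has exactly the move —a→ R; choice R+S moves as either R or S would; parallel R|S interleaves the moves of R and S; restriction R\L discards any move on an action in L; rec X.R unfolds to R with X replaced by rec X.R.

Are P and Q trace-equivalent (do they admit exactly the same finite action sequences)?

Reachable graph of P (3 states):
  m0 = c.c.0 + b.c.0 + a.0 :: =a=> m1, =b=> m2, =c=> m2
  m1 = 0 :: ·
  m2 = c.0 :: =c=> m1
Reachable graph of Q (3 states):
  n0 = c.c.0 + b.c.0 :: =b=> n1, =c=> n1
  n1 = c.0 :: =c=> n2
  n2 = 0 :: ·
Executing a from P (initial set {m0}):
  after a @ step 1: {m1}
  — P admits the full trace.
Executing a from Q (initial set {n0}):
  after a @ step 1: ∅  — Q cannot continue

traces(P) ≠ traces(Q) — witness ⟨a⟩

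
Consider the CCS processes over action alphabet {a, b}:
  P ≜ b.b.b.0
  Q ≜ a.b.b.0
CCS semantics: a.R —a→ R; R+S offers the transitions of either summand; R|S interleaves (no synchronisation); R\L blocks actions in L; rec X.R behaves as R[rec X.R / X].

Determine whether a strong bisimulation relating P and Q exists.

Reachable graph of P (4 states):
  p0 = b.b.b.0 :: —b→ p1
  p1 = b.b.0 :: —b→ p2
  p2 = b.0 :: —b→ p3
  p3 = 0 :: (no moves)
Reachable graph of Q (4 states):
  q0 = a.b.b.0 :: —a→ q1
  q1 = b.b.0 :: —b→ q2
  q2 = b.0 :: —b→ q3
  q3 = 0 :: (no moves)
Partition-refinement fixed point:
  B0 = {p0}
  B1 = {p1, q1}
  B2 = {p2, q2}
  B3 = {p3, q3}
  B4 = {q0}
p0 ∈ B0, q0 ∈ B4 → different blocks

P ≁ Q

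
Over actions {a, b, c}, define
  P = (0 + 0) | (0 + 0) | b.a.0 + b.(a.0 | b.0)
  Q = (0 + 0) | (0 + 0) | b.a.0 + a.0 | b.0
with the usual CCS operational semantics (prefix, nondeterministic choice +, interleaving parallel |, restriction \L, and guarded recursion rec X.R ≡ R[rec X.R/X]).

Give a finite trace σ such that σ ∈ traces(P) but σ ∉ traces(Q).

bb

Reachable graph of P (7 states):
  m0 = (0 + 0) | (0 + 0) | b.a.0 + b.(a.0 | b.0) :: —b→ m1, —b→ m2
  m1 = (0 + 0) | (0 + 0) | a.0 :: —a→ m3
  m2 = a.0 | b.0 :: —a→ m4, —b→ m5
  m3 = (0 + 0) | (0 + 0) | 0 :: deadlocked
  m4 = 0 | b.0 :: —b→ m6
  m5 = a.0 | 0 :: —a→ m6
  m6 = 0 | 0 :: deadlocked
Reachable graph of Q (6 states):
  n0 = (0 + 0) | (0 + 0) | b.a.0 + a.0 | b.0 :: —a→ n1, —b→ n2, —b→ n3
  n1 = 0 | b.0 :: —b→ n4
  n2 = (0 + 0) | (0 + 0) | a.0 :: —a→ n5
  n3 = a.0 | 0 :: —a→ n4
  n4 = 0 | 0 :: deadlocked
  n5 = (0 + 0) | (0 + 0) | 0 :: deadlocked
Executing bb from P (initial set {m0}):
  step 1 (b): {m1, m2}
  step 2 (b): {m5}
  ✓ P
Executing bb from Q (initial set {n0}):
  step 1 (b): {n2, n3}
  step 2 (b): ∅  — Q cannot continue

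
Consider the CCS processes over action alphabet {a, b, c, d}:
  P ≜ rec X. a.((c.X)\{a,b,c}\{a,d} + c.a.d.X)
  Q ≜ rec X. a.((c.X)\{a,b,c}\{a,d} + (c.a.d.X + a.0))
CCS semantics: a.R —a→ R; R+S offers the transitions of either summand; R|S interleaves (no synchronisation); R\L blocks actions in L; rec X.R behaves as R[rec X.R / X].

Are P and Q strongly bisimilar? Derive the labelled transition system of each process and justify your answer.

P ≁ Q

LTS(P): 4 reachable states
  u0 = rec X. a.((c.X)\{a,b,c}\{a,d} + c.a.d.X) | --a--▸ u1
  u1 = (c.(rec X. a.((c.X)\{a,b,c}\{a,d} + c.a.d.X)))\{a,b,c}\{a,d} + c.a.d.(rec X. a.((c.X)\{a,b,c}\{a,d} + c.a.d.X)) | --c--▸ u2
  u2 = a.d.(rec X. a.((c.X)\{a,b,c}\{a,d} + c.a.d.X)) | --a--▸ u3
  u3 = d.(rec X. a.((c.X)\{a,b,c}\{a,d} + c.a.d.X)) | --d--▸ u0
LTS(Q): 5 reachable states
  v0 = rec X. a.((c.X)\{a,b,c}\{a,d} + (c.a.d.X + a.0)) | --a--▸ v1
  v1 = (c.(rec X. a.((c.X)\{a,b,c}\{a,d} + (c.a.d.X + a.0))))\{a,b,c}\{a,d} + (c.a.d.(rec X. a.((c.X)\{a,b,c}\{a,d} + (c.a.d.X + a.0))) + a.0) | --a--▸ v2, --c--▸ v3
  v2 = 0 | ∅
  v3 = a.d.(rec X. a.((c.X)\{a,b,c}\{a,d} + (c.a.d.X + a.0))) | --a--▸ v4
  v4 = d.(rec X. a.((c.X)\{a,b,c}\{a,d} + (c.a.d.X + a.0))) | --d--▸ v0
Coarsest stable partition (strong bisimilarity classes):
  B0 = {u0}
  B1 = {u1}
  B2 = {u2}
  B3 = {u3}
  B4 = {v0}
  B5 = {v1}
  B6 = {v2}
  B7 = {v3}
  B8 = {v4}
u0 ∈ B0, v0 ∈ B4 → different blocks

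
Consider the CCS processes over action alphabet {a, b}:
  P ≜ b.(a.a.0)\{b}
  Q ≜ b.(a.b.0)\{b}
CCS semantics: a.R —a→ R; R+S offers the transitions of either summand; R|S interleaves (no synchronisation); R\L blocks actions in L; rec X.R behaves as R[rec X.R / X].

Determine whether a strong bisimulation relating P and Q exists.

LTS(P): 4 reachable states
  p0 = b.(a.a.0)\{b} | --b--▸ p1
  p1 = (a.a.0)\{b} | --a--▸ p2
  p2 = (a.0)\{b} | --a--▸ p3
  p3 = 0\{b} | stopped
LTS(Q): 3 reachable states
  q0 = b.(a.b.0)\{b} | --b--▸ q1
  q1 = (a.b.0)\{b} | --a--▸ q2
  q2 = (b.0)\{b} | stopped
Bisimilarity quotient blocks:
  B0 = {p0}
  B1 = {p1}
  B2 = {p2, q1}
  B3 = {p3, q2}
  B4 = {q0}
p0 ∈ B0, q0 ∈ B4 → different blocks

P ≁ Q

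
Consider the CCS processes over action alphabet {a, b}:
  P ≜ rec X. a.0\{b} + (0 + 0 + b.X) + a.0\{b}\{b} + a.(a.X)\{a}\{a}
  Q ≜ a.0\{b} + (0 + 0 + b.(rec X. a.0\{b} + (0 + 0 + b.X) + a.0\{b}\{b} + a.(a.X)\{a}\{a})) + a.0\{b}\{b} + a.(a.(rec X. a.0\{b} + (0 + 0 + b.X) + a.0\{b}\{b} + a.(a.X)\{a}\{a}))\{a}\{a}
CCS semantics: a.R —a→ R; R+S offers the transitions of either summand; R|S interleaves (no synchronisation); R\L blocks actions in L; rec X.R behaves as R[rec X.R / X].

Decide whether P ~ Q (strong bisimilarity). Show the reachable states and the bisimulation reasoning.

Reachable graph of P (4 states):
  u0 = rec X. a.0\{b} + (0 + 0 + b.X) + a.0\{b}\{b} + a.(a.X)\{a}\{a} has moves --a--▸ u1, --a--▸ u2, --a--▸ u3, --b--▸ u0
  u1 = (a.(rec X. a.0\{b} + (0 + 0 + b.X) + a.0\{b}\{b} + a.(a.X)\{a}\{a}))\{a}\{a} has moves ·
  u2 = 0\{b} has moves ·
  u3 = 0\{b}\{b} has moves ·
Reachable graph of Q (5 states):
  v0 = a.0\{b} + (0 + 0 + b.(rec X. a.0\{b} + (0 + 0 + b.X) + a.0\{b}\{b} + a.(a.X)\{a}\{a})) + a.0\{b}\{b} + a.(a.(rec X. a.0\{b} + (0 + 0 + b.X) + a.0\{b}\{b} + a.(a.X)\{a}\{a}))\{a}\{a} has moves --a--▸ v1, --a--▸ v2, --a--▸ v3, --b--▸ v4
  v1 = (a.(rec X. a.0\{b} + (0 + 0 + b.X) + a.0\{b}\{b} + a.(a.X)\{a}\{a}))\{a}\{a} has moves ·
  v2 = 0\{b} has moves ·
  v3 = 0\{b}\{b} has moves ·
  v4 = rec X. a.0\{b} + (0 + 0 + b.X) + a.0\{b}\{b} + a.(a.X)\{a}\{a} has moves --a--▸ v1, --a--▸ v2, --a--▸ v3, --b--▸ v4
Partition-refinement fixed point:
  B0 = {u0, v0, v4}
  B1 = {u1, u2, u3, v1, v2, v3}
u0 ∈ B0, v0 ∈ B0 → same block

YES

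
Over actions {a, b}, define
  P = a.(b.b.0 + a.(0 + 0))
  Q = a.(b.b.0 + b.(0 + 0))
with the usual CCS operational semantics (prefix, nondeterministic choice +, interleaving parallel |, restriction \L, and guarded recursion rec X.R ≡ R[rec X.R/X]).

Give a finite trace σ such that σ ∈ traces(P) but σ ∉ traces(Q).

Reachable graph of P (5 states):
  m0 = a.(b.b.0 + a.(0 + 0)) | ··a··> m1
  m1 = b.b.0 + a.(0 + 0) | ··a··> m2, ··b··> m3
  m2 = 0 + 0 | ∅
  m3 = b.0 | ··b··> m4
  m4 = 0 | ∅
Reachable graph of Q (5 states):
  n0 = a.(b.b.0 + b.(0 + 0)) | ··a··> n1
  n1 = b.b.0 + b.(0 + 0) | ··b··> n2, ··b··> n3
  n2 = 0 + 0 | ∅
  n3 = b.0 | ··b··> n4
  n4 = 0 | ∅
Executing aa from P (initial set {m0}):
  step 1 (a): {m1}
  step 2 (a): {m2}
  ✓ P
Executing aa from Q (initial set {n0}):
  step 1 (a): {n1}
  step 2 (a): ∅  — Q cannot continue

aa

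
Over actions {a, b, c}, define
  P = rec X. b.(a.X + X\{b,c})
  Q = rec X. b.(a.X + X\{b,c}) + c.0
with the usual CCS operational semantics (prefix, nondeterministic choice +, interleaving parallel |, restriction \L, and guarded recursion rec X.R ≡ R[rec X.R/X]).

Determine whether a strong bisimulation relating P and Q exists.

P ≁ Q

Reachable graph of P (2 states):
  u0 = rec X. b.(a.X + X\{b,c}) :: =b=> u1
  u1 = a.(rec X. b.(a.X + X\{b,c})) + (rec X. b.(a.X + X\{b,c}))\{b,c} :: =a=> u0
Reachable graph of Q (3 states):
  v0 = rec X. b.(a.X + X\{b,c}) + c.0 :: =b=> v1, =c=> v2
  v1 = a.(rec X. b.(a.X + X\{b,c}) + c.0) + (rec X. b.(a.X + X\{b,c}) + c.0)\{b,c} :: =a=> v0
  v2 = 0 :: deadlocked
Partition-refinement fixed point:
  B0 = {u0}
  B1 = {u1}
  B2 = {v0}
  B3 = {v1}
  B4 = {v2}
u0 ∈ B0, v0 ∈ B2 → different blocks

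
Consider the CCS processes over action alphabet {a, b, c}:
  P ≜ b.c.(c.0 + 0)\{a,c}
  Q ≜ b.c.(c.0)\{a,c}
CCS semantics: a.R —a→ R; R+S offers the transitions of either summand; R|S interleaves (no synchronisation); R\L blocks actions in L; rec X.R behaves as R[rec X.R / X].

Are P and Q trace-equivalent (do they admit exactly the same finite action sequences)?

YES

Reachable graph of P (3 states):
  s0 = b.c.(c.0 + 0)\{a,c} → -b-> s1
  s1 = c.(c.0 + 0)\{a,c} → -c-> s2
  s2 = (c.0 + 0)\{a,c} → deadlocked
Reachable graph of Q (3 states):
  t0 = b.c.(c.0)\{a,c} → -b-> t1
  t1 = c.(c.0)\{a,c} → -c-> t2
  t2 = (c.0)\{a,c} → deadlocked
Partition-refinement fixed point:
  B0 = {s0, t0}
  B1 = {s1, t1}
  B2 = {s2, t2}
s0 ∈ B0, t0 ∈ B0 → same block
Bisimilar ⇒ trace-equivalent.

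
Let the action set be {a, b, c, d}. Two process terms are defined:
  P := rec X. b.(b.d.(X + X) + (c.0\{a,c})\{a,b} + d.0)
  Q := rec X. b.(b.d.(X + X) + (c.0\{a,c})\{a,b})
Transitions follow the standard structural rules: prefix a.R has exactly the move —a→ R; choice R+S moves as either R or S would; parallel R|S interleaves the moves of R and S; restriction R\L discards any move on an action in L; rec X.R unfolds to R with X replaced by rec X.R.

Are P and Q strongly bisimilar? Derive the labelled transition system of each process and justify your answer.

LTS(P): 6 reachable states
  u0 = rec X. b.(b.d.(X + X) + (c.0\{a,c})\{a,b} + d.0) | -b-> u1
  u1 = b.d.((rec X. b.(b.d.(X + X) + (c.0\{a,c})\{a,b} + d.0)) + (rec X. b.(b.d.(X + X) + (c.0\{a,c})\{a,b} + d.0))) + (c.0\{a,c})\{a,b} + d.0 | -b-> u2, -c-> u3, -d-> u4
  u2 = d.((rec X. b.(b.d.(X + X) + (c.0\{a,c})\{a,b} + d.0)) + (rec X. b.(b.d.(X + X) + (c.0\{a,c})\{a,b} + d.0))) | -d-> u5
  u3 = 0\{a,c}\{a,b} | stopped
  u4 = 0 | stopped
  u5 = (rec X. b.(b.d.(X + X) + (c.0\{a,c})\{a,b} + d.0)) + (rec X. b.(b.d.(X + X) + (c.0\{a,c})\{a,b} + d.0)) | -b-> u1
LTS(Q): 5 reachable states
  v0 = rec X. b.(b.d.(X + X) + (c.0\{a,c})\{a,b}) | -b-> v1
  v1 = b.d.((rec X. b.(b.d.(X + X) + (c.0\{a,c})\{a,b})) + (rec X. b.(b.d.(X + X) + (c.0\{a,c})\{a,b}))) + (c.0\{a,c})\{a,b} | -b-> v2, -c-> v3
  v2 = d.((rec X. b.(b.d.(X + X) + (c.0\{a,c})\{a,b})) + (rec X. b.(b.d.(X + X) + (c.0\{a,c})\{a,b}))) | -d-> v4
  v3 = 0\{a,c}\{a,b} | stopped
  v4 = (rec X. b.(b.d.(X + X) + (c.0\{a,c})\{a,b})) + (rec X. b.(b.d.(X + X) + (c.0\{a,c})\{a,b})) | -b-> v1
Partition-refinement fixed point:
  B0 = {u0, u5}
  B1 = {u1}
  B2 = {u3, u4, v3}
  B3 = {u2}
  B4 = {v0, v4}
  B5 = {v1}
  B6 = {v2}
u0 ∈ B0, v0 ∈ B4 → different blocks

NO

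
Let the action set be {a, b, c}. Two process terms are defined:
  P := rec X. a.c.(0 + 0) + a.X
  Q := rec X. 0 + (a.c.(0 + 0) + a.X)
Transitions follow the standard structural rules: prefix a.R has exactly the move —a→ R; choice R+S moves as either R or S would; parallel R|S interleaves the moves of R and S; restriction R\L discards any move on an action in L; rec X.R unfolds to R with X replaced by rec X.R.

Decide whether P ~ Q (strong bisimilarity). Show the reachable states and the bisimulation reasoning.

P ~ Q

Reachable graph of P (3 states):
  u0 = rec X. a.c.(0 + 0) + a.X → =a=> u0, =a=> u1
  u1 = c.(0 + 0) → =c=> u2
  u2 = 0 + 0 → ∅
Reachable graph of Q (3 states):
  v0 = rec X. 0 + (a.c.(0 + 0) + a.X) → =a=> v0, =a=> v1
  v1 = c.(0 + 0) → =c=> v2
  v2 = 0 + 0 → ∅
Partition-refinement fixed point:
  B0 = {u0, v0}
  B1 = {u1, v1}
  B2 = {u2, v2}
u0 ∈ B0, v0 ∈ B0 → same block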